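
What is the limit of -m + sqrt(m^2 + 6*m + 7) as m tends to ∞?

This has the form ∞ − ∞. Multiply and divide by the conjugate √(m^2 + 6*m + 7) + m.
That gives (6m + 7) / (√(m^2 + 6*m + 7) + m).
Divide numerator and denominator by m: the limit is 6/(2·1) = 3.

3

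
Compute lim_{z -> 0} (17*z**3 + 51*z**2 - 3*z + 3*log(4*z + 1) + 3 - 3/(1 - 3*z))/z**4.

Substitution gives 0/0 (the numerator vanishes to order 4).
Expand each term to order z^4: the coefficient of z^4 in -3·1/(1 - 3z) is -243 and in 3·ln(1 + 4z) is -192.
Lower-order terms cancel with the polynomial part, so the numerator is (-435)·z^4 + o(z^4), and the limit is (-435)/(1) = -435.

-435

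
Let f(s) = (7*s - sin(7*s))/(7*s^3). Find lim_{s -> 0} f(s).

49/6

Direct substitution gives 0/0.
Apply L'Hôpital: lim (7 - 7*cos(7*s))/(21*s^2), still 0/0.
Apply L'Hôpital: lim (49*sin(7*s))/(42*s), still 0/0.
After 3 applications of L'Hôpital's rule the quotient is (343*cos(7*s))/(42); substituting s = 0 gives 49/6.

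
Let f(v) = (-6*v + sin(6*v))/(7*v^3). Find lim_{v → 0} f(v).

Direct substitution gives 0/0.
Apply L'Hôpital: lim (6*cos(6*v) - 6)/(21*v^2), still 0/0.
Apply L'Hôpital: lim (-36*sin(6*v))/(42*v), still 0/0.
After 3 applications of L'Hôpital's rule the quotient is (-216*cos(6*v))/(42); substituting v = 0 gives -36/7.

-36/7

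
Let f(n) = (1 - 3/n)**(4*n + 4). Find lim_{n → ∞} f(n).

e^(-12)

The base → 1 and the exponent → ∞: a 1^∞ form.
Take logarithms: (4n + 4)·ln(1 - 3/n). Since ln(1+u) ~ u for small u, this behaves like (4n)·(-3/n) → -12.
So the limit is e^(-12).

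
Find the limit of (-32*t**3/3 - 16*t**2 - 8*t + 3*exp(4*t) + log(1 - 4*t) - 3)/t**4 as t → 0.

-32

Substitution gives 0/0; apply L'Hôpital's rule 4 times.
After differentiating numerator and denominator 4 times the quotient is (768*e^(4*t) - 1536/(4*t - 1)^4)/(24); at t = 0 this is -32.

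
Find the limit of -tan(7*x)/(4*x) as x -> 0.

-7/4

Substitution gives 0/0.
Since tan(u)/u → 1 as u → 0, tan(7x)/(7x) → 1 and the limit is 7/(-4) = -7/4.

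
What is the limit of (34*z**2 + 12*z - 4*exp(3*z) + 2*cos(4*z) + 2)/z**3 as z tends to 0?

Substitution gives 0/0 (the numerator vanishes to order 3).
Expand each term to order z^3: the coefficient of z^3 in -4·e^(3z) is -18 and in 2·cos(4z) is 0.
Lower-order terms cancel with the polynomial part, so the numerator is (-18)·z^3 + o(z^3), and the limit is (-18)/(1) = -18.

-18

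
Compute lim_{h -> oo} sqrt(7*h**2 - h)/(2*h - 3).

For large |h|, √(7*h^2 - h) ≈ √7·|h| and the denominator ≈ 2h.
Since h → +∞, |h| = h, giving √7/(2) = √(7)/2.

√(7)/2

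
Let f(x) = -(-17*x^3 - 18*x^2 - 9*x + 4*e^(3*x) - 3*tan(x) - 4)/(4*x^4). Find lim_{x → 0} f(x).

Substitution gives 0/0 (the numerator vanishes to order 4).
Expand each term to order x^4: the coefficient of x^4 in 4·e^(3x) is 27/2 and in -3·tan(x) is 0.
Lower-order terms cancel with the polynomial part, so the numerator is (27/2)·x^4 + o(x^4), and the limit is (27/2)/(-4) = -27/8.

-27/8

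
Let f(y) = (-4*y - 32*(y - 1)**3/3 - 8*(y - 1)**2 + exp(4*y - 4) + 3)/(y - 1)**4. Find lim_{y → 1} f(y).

Direct substitution gives 0/0.
Apply L'Hôpital: lim (-16*y - 32*(y - 1)^2 + 4*e^(4*y - 4) + 12)/(4*(y - 1)^3), still 0/0.
Apply L'Hôpital: lim (-64*y + 16*e^(4*y - 4) + 48)/(12*(y - 1)^2), still 0/0.
Apply L'Hôpital: lim (64*e^(4*y - 4) - 64)/(24*y - 24), still 0/0.
After 4 applications of L'Hôpital's rule the quotient is (256*e^(4*y - 4))/(24); substituting y = 1 gives 32/3.

32/3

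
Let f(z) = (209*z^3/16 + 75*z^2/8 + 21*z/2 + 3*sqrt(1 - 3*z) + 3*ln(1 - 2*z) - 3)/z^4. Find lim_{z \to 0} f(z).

Substitution gives 0/0 (the numerator vanishes to order 4).
Expand each term to order z^4: the coefficient of z^4 in 3·ln(1 - 2z) is -12 and in 3·√(1 - 3z) is -1215/128.
Lower-order terms cancel with the polynomial part, so the numerator is (-2751/128)·z^4 + o(z^4), and the limit is (-2751/128)/(1) = -2751/128.

-2751/128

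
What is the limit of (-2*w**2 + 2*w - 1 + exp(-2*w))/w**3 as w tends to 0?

Direct substitution gives 0/0.
Apply L'Hôpital: lim (-4*w + 2 - 2*e^(-2*w))/(3*w^2), still 0/0.
Apply L'Hôpital: lim (-4 + 4*e^(-2*w))/(6*w), still 0/0.
After 3 applications of L'Hôpital's rule the quotient is (-8*e^(-2*w))/(6); substituting w = 0 gives -4/3.

-4/3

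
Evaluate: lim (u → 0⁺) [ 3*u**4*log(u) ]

0

This is a 0·(−∞) form. Rewrite as 3·ln(u) / u^(−4) and apply L'Hôpital:
the derivative quotient is 3·(1/u) / (−4·u^(−5)) = (-3/4)·u^4 → 0.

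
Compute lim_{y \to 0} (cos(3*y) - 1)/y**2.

Direct substitution gives 0/0.
Apply L'Hôpital: lim (-3*sin(3*y))/(2*y), still 0/0.
After 2 applications of L'Hôpital's rule the quotient is (-9*cos(3*y))/(2); substituting y = 0 gives -9/2.

-9/2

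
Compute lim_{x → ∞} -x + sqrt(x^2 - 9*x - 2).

-9/2

An ∞ − ∞ form. Rationalising with the conjugate, the difference becomes (-9x - 2) / (√(x^2 - 9*x - 2) + x).
For large x the denominator behaves like 2·x, so the quotient tends to -9/2 = -9/2.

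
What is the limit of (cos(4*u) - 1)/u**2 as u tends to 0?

Direct substitution gives 0/0.
Apply L'Hôpital: lim (-4*sin(4*u))/(2*u), still 0/0.
After 2 applications of L'Hôpital's rule the quotient is (-16*cos(4*u))/(2); substituting u = 0 gives -8.

-8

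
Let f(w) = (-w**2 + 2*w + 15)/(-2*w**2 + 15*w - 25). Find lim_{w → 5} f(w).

8/5

At w = 5 both the top and bottom vanish — a removable singularity. Factoring out (w - 5) from each leaves (-w - 3)/(5 - 2*w), which at w = 5 equals 8/5.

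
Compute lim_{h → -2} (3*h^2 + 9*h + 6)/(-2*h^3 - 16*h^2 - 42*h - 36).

Direct substitution gives 0/0, so factor. Both numerator and denominator have (h + 2) as a factor.
After cancelling, the expression reduces to (3*h + 3)/(-2*h^2 - 12*h - 18).
Substituting h = -2 gives 3/2.

3/2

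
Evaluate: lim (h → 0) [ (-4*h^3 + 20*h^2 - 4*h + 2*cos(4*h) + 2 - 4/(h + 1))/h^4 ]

Substitution gives 0/0 (the numerator vanishes to order 4).
Expand each term to order h^4: the coefficient of h^4 in 2·cos(4h) is 64/3 and in -4·1/(1 + h) is -4.
Lower-order terms cancel with the polynomial part, so the numerator is (52/3)·h^4 + o(h^4), and the limit is (52/3)/(1) = 52/3.

52/3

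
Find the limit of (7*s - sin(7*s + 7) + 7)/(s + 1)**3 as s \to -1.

343/6

Direct substitution gives 0/0.
Apply L'Hôpital: lim (7 - 7*cos(7*s + 7))/(3*(s + 1)^2), still 0/0.
Apply L'Hôpital: lim (49*sin(7*s + 7))/(6*s + 6), still 0/0.
After 3 applications of L'Hôpital's rule the quotient is (343*cos(7*s + 7))/(6); substituting s = -1 gives 343/6.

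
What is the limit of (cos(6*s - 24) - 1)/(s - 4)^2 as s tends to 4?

Direct substitution gives 0/0.
Apply L'Hôpital: lim (-6*sin(6*s - 24))/(2*s - 8), still 0/0.
After 2 applications of L'Hôpital's rule the quotient is (-36*cos(6*s - 24))/(2); substituting s = 4 gives -18.

-18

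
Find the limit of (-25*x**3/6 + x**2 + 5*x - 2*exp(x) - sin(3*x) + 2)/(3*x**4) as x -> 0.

-1/36

Substitution gives 0/0 (the numerator vanishes to order 4).
Expand each term to order x^4: the coefficient of x^4 in −sin(3x) is 0 and in -2·e^(x) is -1/12.
Lower-order terms cancel with the polynomial part, so the numerator is (-1/12)·x^4 + o(x^4), and the limit is (-1/12)/(3) = -1/36.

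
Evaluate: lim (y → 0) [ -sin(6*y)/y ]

Substitution gives 0/0.
Write it as (6/(-1))·sin(6y)/(6y); since sin(u)/u → 1, the limit is -6.

-6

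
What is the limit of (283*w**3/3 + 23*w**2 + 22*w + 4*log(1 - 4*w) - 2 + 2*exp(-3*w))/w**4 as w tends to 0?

Substitution gives 0/0; apply L'Hôpital's rule 4 times.
After differentiating numerator and denominator 4 times the quotient is (162*e^(-3*w) - 6144/(4*w - 1)^4)/(24); at w = 0 this is -997/4.

-997/4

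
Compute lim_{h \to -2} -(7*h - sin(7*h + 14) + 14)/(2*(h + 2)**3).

Direct substitution gives 0/0.
Apply L'Hôpital: lim (7 - 7*cos(7*h + 14))/(-6*(h + 2)^2), still 0/0.
Apply L'Hôpital: lim (49*sin(7*h + 14))/(-12*h - 24), still 0/0.
After 3 applications of L'Hôpital's rule the quotient is (343*cos(7*h + 14))/(-12); substituting h = -2 gives -343/12.

-343/12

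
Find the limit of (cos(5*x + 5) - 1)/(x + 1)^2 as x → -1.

-25/2

Direct substitution gives 0/0.
Apply L'Hôpital: lim (-5*sin(5*x + 5))/(2*x + 2), still 0/0.
After 2 applications of L'Hôpital's rule the quotient is (-25*cos(5*x + 5))/(2); substituting x = -1 gives -25/2.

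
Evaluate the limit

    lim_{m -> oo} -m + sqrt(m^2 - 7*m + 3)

This has the form ∞ − ∞. Multiply and divide by the conjugate √(m^2 - 7*m + 3) + m.
That gives (-7m + 3) / (√(m^2 - 7*m + 3) + m).
Divide numerator and denominator by m: the limit is -7/(2·1) = -7/2.

-7/2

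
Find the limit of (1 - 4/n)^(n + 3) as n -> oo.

Let L be the limit and take ln: ln L = lim (n + 3)·ln(1 - 4/n) = lim (n + 3)·(-4/n + O(1/n²)) = -4.
Hence L = e^(-4).

e^(-4)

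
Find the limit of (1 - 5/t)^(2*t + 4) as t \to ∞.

Let L be the limit and take ln: ln L = lim (2t + 4)·ln(1 - 5/t) = lim (2t + 4)·(-5/t + O(1/t²)) = -10.
Hence L = e^(-10).

e^(-10)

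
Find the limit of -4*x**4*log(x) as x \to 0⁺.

0

This is a 0·(−∞) form. Rewrite as -4·ln(x) / x^(−4) and apply L'Hôpital:
the derivative quotient is -4·(1/x) / (−4·x^(−5)) = (4/4)·x^4 → 0.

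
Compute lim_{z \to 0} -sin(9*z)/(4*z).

Substitution gives 0/0.
Write it as (9/(-4))·sin(9z)/(9z); since sin(u)/u → 1, the limit is -9/4.

-9/4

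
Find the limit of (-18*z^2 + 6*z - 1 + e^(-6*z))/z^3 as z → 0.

-36

Direct substitution gives 0/0.
Apply L'Hôpital: lim (-36*z + 6 - 6*e^(-6*z))/(3*z^2), still 0/0.
Apply L'Hôpital: lim (-36 + 36*e^(-6*z))/(6*z), still 0/0.
After 3 applications of L'Hôpital's rule the quotient is (-216*e^(-6*z))/(6); substituting z = 0 gives -36.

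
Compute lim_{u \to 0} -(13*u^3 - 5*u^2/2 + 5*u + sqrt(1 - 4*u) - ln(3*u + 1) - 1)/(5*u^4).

Substitution gives 0/0; apply L'Hôpital's rule 4 times.
After differentiating numerator and denominator 4 times the quotient is (486/(3*u + 1)^4 - 240/(1 - 4*u)^(7/2))/(-120); at u = 0 this is -41/20.

-41/20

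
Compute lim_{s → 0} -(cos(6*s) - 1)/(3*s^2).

Direct substitution gives 0/0.
Apply L'Hôpital: lim (-6*sin(6*s))/(-6*s), still 0/0.
After 2 applications of L'Hôpital's rule the quotient is (-36*cos(6*s))/(-6); substituting s = 0 gives 6.

6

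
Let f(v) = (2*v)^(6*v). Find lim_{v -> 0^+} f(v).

1

Base → 0⁺ and exponent → 0⁺: a 0^0 form.
Take logs: 6v·ln(2v). This is 0·(−∞); rewriting as ln(2v)/(1/(6v)) and applying L'Hôpital gives 0.
Hence the limit is e^0 = 1.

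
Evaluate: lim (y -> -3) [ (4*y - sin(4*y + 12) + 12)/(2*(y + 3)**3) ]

Direct substitution gives 0/0.
Apply L'Hôpital: lim (4 - 4*cos(4*y + 12))/(6*(y + 3)^2), still 0/0.
Apply L'Hôpital: lim (16*sin(4*y + 12))/(12*y + 36), still 0/0.
After 3 applications of L'Hôpital's rule the quotient is (64*cos(4*y + 12))/(12); substituting y = -3 gives 16/3.

16/3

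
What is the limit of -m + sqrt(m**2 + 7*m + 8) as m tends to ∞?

This has the form ∞ − ∞. Multiply and divide by the conjugate √(m^2 + 7*m + 8) + m.
That gives (7m + 8) / (√(m^2 + 7*m + 8) + m).
Divide numerator and denominator by m: the limit is 7/(2·1) = 7/2.

7/2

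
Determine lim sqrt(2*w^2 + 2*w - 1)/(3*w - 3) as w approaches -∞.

For large |w|, √(2*w^2 + 2*w - 1) ≈ √2·|w| and the denominator ≈ 3w.
Since w → −∞, |w| = −w, giving −√2/(3) = -√(2)/3.

-√(2)/3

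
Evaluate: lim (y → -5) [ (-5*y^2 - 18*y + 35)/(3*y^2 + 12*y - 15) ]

Direct substitution gives 0/0, so factor. Both numerator and denominator have (y + 5) as a factor.
After cancelling, the expression reduces to (7 - 5*y)/(3*y - 3).
Substituting y = -5 gives -16/9.

-16/9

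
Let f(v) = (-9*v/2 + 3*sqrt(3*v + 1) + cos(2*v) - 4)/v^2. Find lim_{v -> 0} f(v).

Substitution gives 0/0; apply L'Hôpital's rule 2 times.
After differentiating numerator and denominator 2 times the quotient is (-4*cos(2*v) - 27/(4*(3*v + 1)^(3/2)))/(2); at v = 0 this is -43/8.

-43/8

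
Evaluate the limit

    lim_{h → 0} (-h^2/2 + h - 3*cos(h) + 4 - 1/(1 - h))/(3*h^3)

-1/3

Substitution gives 0/0; apply L'Hôpital's rule 3 times.
After differentiating numerator and denominator 3 times the quotient is (-3*sin(h) - 6/(h - 1)^4)/(18); at h = 0 this is -1/3.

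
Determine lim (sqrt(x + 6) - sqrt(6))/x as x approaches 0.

A 0/0 form; rationalise with √(6 + x) + √6. This collapses the numerator to x, leaving 1/(√(6 + x) + √6) → 1/(2√6) = √(6)/12.

√(6)/12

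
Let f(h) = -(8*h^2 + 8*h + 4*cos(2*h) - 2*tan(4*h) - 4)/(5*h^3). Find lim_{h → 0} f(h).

Substitution gives 0/0; apply L'Hôpital's rule 3 times.
After differentiating numerator and denominator 3 times the quotient is (32*sin(2*h) - 768*tan(4*h)^4 - 1024*tan(4*h)^2 - 256)/(-30); at h = 0 this is 128/15.

128/15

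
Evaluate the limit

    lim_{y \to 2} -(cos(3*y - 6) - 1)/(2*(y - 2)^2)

Direct substitution gives 0/0.
Apply L'Hôpital: lim (-3*sin(3*y - 6))/(8 - 4*y), still 0/0.
After 2 applications of L'Hôpital's rule the quotient is (-9*cos(3*y - 6))/(-4); substituting y = 2 gives 9/4.

9/4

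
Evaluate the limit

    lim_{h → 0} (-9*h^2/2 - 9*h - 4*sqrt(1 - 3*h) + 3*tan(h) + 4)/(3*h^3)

Substitution gives 0/0 (the numerator vanishes to order 3).
Expand each term to order h^3: the coefficient of h^3 in 3·tan(h) is 1 and in -4·√(1 - 3h) is 27/4.
Lower-order terms cancel with the polynomial part, so the numerator is (31/4)·h^3 + o(h^3), and the limit is (31/4)/(3) = 31/12.

31/12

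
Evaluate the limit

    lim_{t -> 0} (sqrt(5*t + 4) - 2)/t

A 0/0 form; rationalise with √(4 + 5t) + √4. This collapses the numerator to 5t, leaving 5/(√(4 + 5t) + √4) → 5/(2√4) = 5/4.

5/4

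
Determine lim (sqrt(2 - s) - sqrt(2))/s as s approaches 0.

-√(2)/4

Substitution gives 0/0. Multiply numerator and denominator by the conjugate √(2 - s) + √2.
The numerator becomes (2 - s) − 2 = -s, so the expression simplifies to -1/(√(2 - s) + √2).
Letting s → 0 gives -1/(2√2) = -√(2)/4.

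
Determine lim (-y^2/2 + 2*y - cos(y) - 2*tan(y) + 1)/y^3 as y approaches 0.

Substitution gives 0/0; apply L'Hôpital's rule 3 times.
After differentiating numerator and denominator 3 times the quotient is (-sin(y) - 12*tan(y)^4 - 16*tan(y)^2 - 4)/(6); at y = 0 this is -2/3.

-2/3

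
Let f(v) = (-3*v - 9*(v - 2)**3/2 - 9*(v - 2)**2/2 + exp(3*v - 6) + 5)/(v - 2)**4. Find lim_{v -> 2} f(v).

27/8

Direct substitution gives 0/0.
Apply L'Hôpital: lim (-9*v - 27*(v - 2)^2/2 + 3*e^(3*v - 6) + 15)/(4*(v - 2)^3), still 0/0.
Apply L'Hôpital: lim (-27*v + 9*e^(3*v - 6) + 45)/(12*(v - 2)^2), still 0/0.
Apply L'Hôpital: lim (27*e^(3*v - 6) - 27)/(24*v - 48), still 0/0.
After 4 applications of L'Hôpital's rule the quotient is (81*e^(3*v - 6))/(24); substituting v = 2 gives 27/8.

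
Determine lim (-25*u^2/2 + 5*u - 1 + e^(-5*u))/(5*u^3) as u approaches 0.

-25/6

Direct substitution gives 0/0.
Apply L'Hôpital: lim (-25*u + 5 - 5*e^(-5*u))/(15*u^2), still 0/0.
Apply L'Hôpital: lim (-25 + 25*e^(-5*u))/(30*u), still 0/0.
After 3 applications of L'Hôpital's rule the quotient is (-125*e^(-5*u))/(30); substituting u = 0 gives -25/6.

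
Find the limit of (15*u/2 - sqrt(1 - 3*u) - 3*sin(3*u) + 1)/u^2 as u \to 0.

Substitution gives 0/0 (the numerator vanishes to order 2).
Expand each term to order u^2: the coefficient of u^2 in −√(1 - 3u) is 9/8 and in -3·sin(3u) is 0.
Lower-order terms cancel with the polynomial part, so the numerator is (9/8)·u^2 + o(u^2), and the limit is (9/8)/(1) = 9/8.

9/8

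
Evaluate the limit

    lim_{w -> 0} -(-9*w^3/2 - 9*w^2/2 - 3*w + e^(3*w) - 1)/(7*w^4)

Direct substitution gives 0/0.
Apply L'Hôpital: lim (-27*w^2/2 - 9*w + 3*e^(3*w) - 3)/(-28*w^3), still 0/0.
Apply L'Hôpital: lim (-27*w + 9*e^(3*w) - 9)/(-84*w^2), still 0/0.
Apply L'Hôpital: lim (27*e^(3*w) - 27)/(-168*w), still 0/0.
After 4 applications of L'Hôpital's rule the quotient is (81*e^(3*w))/(-168); substituting w = 0 gives -27/56.

-27/56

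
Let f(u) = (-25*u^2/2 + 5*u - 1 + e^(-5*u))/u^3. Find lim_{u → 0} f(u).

Direct substitution gives 0/0.
Apply L'Hôpital: lim (-25*u + 5 - 5*e^(-5*u))/(3*u^2), still 0/0.
Apply L'Hôpital: lim (-25 + 25*e^(-5*u))/(6*u), still 0/0.
After 3 applications of L'Hôpital's rule the quotient is (-125*e^(-5*u))/(6); substituting u = 0 gives -125/6.

-125/6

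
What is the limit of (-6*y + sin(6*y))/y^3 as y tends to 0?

Direct substitution gives 0/0.
Apply L'Hôpital: lim (6*cos(6*y) - 6)/(3*y^2), still 0/0.
Apply L'Hôpital: lim (-36*sin(6*y))/(6*y), still 0/0.
After 3 applications of L'Hôpital's rule the quotient is (-216*cos(6*y))/(6); substituting y = 0 gives -36.

-36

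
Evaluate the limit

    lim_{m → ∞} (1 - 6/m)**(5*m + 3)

e^(-30)

Write it as [(1 - 6/m)^m]^(5) · (1 - 6/m)^(3). The bracketed term tends to e^(-6) and the second factor to 1, so the limit is e^(-30).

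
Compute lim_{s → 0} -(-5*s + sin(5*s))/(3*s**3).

Direct substitution gives 0/0.
Apply L'Hôpital: lim (5*cos(5*s) - 5)/(-9*s^2), still 0/0.
Apply L'Hôpital: lim (-25*sin(5*s))/(-18*s), still 0/0.
After 3 applications of L'Hôpital's rule the quotient is (-125*cos(5*s))/(-18); substituting s = 0 gives 125/18.

125/18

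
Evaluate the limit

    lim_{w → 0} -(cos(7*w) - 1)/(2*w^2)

49/4

Direct substitution gives 0/0.
Apply L'Hôpital: lim (-7*sin(7*w))/(-4*w), still 0/0.
After 2 applications of L'Hôpital's rule the quotient is (-49*cos(7*w))/(-4); substituting w = 0 gives 49/4.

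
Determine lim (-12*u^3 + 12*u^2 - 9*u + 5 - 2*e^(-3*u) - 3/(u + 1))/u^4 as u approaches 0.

Substitution gives 0/0; apply L'Hôpital's rule 4 times.
After differentiating numerator and denominator 4 times the quotient is (-162*e^(-3*u) - 72/(u + 1)^5)/(24); at u = 0 this is -39/4.

-39/4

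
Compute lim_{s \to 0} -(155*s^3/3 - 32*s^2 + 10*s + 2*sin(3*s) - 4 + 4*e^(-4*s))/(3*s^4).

Substitution gives 0/0; apply L'Hôpital's rule 4 times.
After differentiating numerator and denominator 4 times the quotient is (162*sin(3*s) + 1024*e^(-4*s))/(-72); at s = 0 this is -128/9.

-128/9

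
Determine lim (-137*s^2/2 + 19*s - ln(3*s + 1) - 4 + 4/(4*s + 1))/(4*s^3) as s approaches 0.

Substitution gives 0/0; apply L'Hôpital's rule 3 times.
After differentiating numerator and denominator 3 times the quotient is (-1536/(4*s + 1)^4 - 54/(3*s + 1)^3)/(24); at s = 0 this is -265/4.

-265/4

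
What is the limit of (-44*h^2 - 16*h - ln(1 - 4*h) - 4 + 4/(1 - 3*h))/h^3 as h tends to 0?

388/3

Substitution gives 0/0 (the numerator vanishes to order 3).
Expand each term to order h^3: the coefficient of h^3 in 4·1/(1 - 3h) is 108 and in −ln(1 - 4h) is 64/3.
Lower-order terms cancel with the polynomial part, so the numerator is (388/3)·h^3 + o(h^3), and the limit is (388/3)/(1) = 388/3.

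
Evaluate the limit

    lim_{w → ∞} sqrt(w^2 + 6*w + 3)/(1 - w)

-1

For large |w|, √(w^2 + 6*w + 3) ≈ √1·|w| and the denominator ≈ -w.
Since w → +∞, |w| = w, giving √1/(-1) = -1.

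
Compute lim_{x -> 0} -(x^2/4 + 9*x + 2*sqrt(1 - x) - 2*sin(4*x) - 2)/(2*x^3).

-509/48

Substitution gives 0/0 (the numerator vanishes to order 3).
Expand each term to order x^3: the coefficient of x^3 in 2·√(1 - x) is -1/8 and in -2·sin(4x) is 64/3.
Lower-order terms cancel with the polynomial part, so the numerator is (509/24)·x^3 + o(x^3), and the limit is (509/24)/(-2) = -509/48.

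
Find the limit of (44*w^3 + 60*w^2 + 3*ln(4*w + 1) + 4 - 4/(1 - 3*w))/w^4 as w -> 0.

-516

Substitution gives 0/0 (the numerator vanishes to order 4).
Expand each term to order w^4: the coefficient of w^4 in 3·ln(1 + 4w) is -192 and in -4·1/(1 - 3w) is -324.
Lower-order terms cancel with the polynomial part, so the numerator is (-516)·w^4 + o(w^4), and the limit is (-516)/(1) = -516.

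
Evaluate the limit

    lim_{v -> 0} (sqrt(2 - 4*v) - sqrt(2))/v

A 0/0 form; rationalise with √(2 - 4v) + √2. This collapses the numerator to -4v, leaving -4/(√(2 - 4v) + √2) → -4/(2√2) = -√(2).

-√(2)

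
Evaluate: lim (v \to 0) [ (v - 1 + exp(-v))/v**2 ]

Direct substitution gives 0/0.
Apply L'Hôpital: lim (1 - e^(-v))/(2*v), still 0/0.
After 2 applications of L'Hôpital's rule the quotient is (e^(-v))/(2); substituting v = 0 gives 1/2.

1/2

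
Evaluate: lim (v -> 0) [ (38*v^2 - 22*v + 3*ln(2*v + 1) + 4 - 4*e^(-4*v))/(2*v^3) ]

Substitution gives 0/0 (the numerator vanishes to order 3).
Expand each term to order v^3: the coefficient of v^3 in 3·ln(1 + 2v) is 8 and in -4·e^(-4v) is 128/3.
Lower-order terms cancel with the polynomial part, so the numerator is (152/3)·v^3 + o(v^3), and the limit is (152/3)/(2) = 76/3.

76/3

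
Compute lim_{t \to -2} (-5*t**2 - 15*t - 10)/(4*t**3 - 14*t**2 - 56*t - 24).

Direct substitution gives 0/0, so factor. Both numerator and denominator have (t + 2) as a factor.
After cancelling, the expression reduces to (-5*t - 5)/(4*t^2 - 22*t - 12).
Substituting t = -2 gives 5/48.

5/48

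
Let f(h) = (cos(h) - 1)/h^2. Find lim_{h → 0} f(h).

Direct substitution gives 0/0.
Apply L'Hôpital: lim (-sin(h))/(2*h), still 0/0.
After 2 applications of L'Hôpital's rule the quotient is (-cos(h))/(2); substituting h = 0 gives -1/2.

-1/2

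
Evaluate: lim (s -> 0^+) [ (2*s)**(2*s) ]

Base → 0⁺ and exponent → 0⁺: a 0^0 form.
Take logs: 2s·ln(2s). This is 0·(−∞); rewriting as ln(2s)/(1/(2s)) and applying L'Hôpital gives 0.
Hence the limit is e^0 = 1.

1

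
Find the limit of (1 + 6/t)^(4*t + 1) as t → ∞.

The base → 1 and the exponent → ∞: a 1^∞ form.
Take logarithms: (4t + 1)·ln(1 + 6/t). Since ln(1+u) ~ u for small u, this behaves like (4t)·(6/t) → 24.
So the limit is e^(24).

e^(24)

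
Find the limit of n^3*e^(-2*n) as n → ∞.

Write as n^3/e^{2n}, an ∞/∞ form.
Exponential growth dominates any polynomial, so repeated L'Hôpital (or the standard result) gives 0.

0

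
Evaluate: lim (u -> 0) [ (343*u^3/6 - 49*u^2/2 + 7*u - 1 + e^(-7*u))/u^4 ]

Direct substitution gives 0/0.
Apply L'Hôpital: lim (343*u^2/2 - 49*u + 7 - 7*e^(-7*u))/(4*u^3), still 0/0.
Apply L'Hôpital: lim (343*u - 49 + 49*e^(-7*u))/(12*u^2), still 0/0.
Apply L'Hôpital: lim (343 - 343*e^(-7*u))/(24*u), still 0/0.
After 4 applications of L'Hôpital's rule the quotient is (2401*e^(-7*u))/(24); substituting u = 0 gives 2401/24.

2401/24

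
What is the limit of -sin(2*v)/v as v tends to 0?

-2

Substitution gives 0/0.
Write it as (2/(-1))·sin(2v)/(2v); since sin(u)/u → 1, the limit is -2.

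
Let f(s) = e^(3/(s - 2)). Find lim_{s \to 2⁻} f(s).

0

As s → 2⁻, 3/(s - 2) → −∞, so e^(3/(s - 2)) → 0.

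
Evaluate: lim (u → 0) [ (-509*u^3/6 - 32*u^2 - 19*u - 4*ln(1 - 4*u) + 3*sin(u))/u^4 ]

256

Substitution gives 0/0; apply L'Hôpital's rule 4 times.
After differentiating numerator and denominator 4 times the quotient is (3*sin(u) + 6144/(4*u - 1)^4)/(24); at u = 0 this is 256.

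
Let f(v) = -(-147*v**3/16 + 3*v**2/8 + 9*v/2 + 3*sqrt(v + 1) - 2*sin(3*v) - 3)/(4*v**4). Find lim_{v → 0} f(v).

15/512

Substitution gives 0/0 (the numerator vanishes to order 4).
Expand each term to order v^4: the coefficient of v^4 in 3·√(1 + v) is -15/128 and in -2·sin(3v) is 0.
Lower-order terms cancel with the polynomial part, so the numerator is (-15/128)·v^4 + o(v^4), and the limit is (-15/128)/(-4) = 15/512.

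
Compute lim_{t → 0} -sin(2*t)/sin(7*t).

-2/7

Substitution gives 0/0.
Divide numerator and denominator by t: sin(2t)/t → 2 and sin(7t)/t → 7, so the limit is -1·2/7 = -2/7.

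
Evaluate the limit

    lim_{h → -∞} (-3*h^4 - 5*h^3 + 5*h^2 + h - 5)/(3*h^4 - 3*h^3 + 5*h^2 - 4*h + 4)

-1

Numerator and denominator both have degree 4.
Dividing every term by h^4, all lower-order terms vanish and the limit is the ratio of leading coefficients, -3/(3) = -1.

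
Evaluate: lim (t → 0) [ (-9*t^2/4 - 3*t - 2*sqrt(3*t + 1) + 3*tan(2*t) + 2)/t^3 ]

Substitution gives 0/0; apply L'Hôpital's rule 3 times.
After differentiating numerator and denominator 3 times the quotient is (144*tan(2*t)^2/cos(2*t)^2 + 48/cos(2*t)^2 - 81/(4*(3*t + 1)^(5/2)))/(6); at t = 0 this is 37/8.

37/8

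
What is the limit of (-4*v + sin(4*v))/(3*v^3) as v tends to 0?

-32/9

Direct substitution gives 0/0.
Apply L'Hôpital: lim (4*cos(4*v) - 4)/(9*v^2), still 0/0.
Apply L'Hôpital: lim (-16*sin(4*v))/(18*v), still 0/0.
After 3 applications of L'Hôpital's rule the quotient is (-64*cos(4*v))/(18); substituting v = 0 gives -32/9.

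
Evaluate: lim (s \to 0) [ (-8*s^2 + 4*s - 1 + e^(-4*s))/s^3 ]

-32/3

Direct substitution gives 0/0.
Apply L'Hôpital: lim (-16*s + 4 - 4*e^(-4*s))/(3*s^2), still 0/0.
Apply L'Hôpital: lim (-16 + 16*e^(-4*s))/(6*s), still 0/0.
After 3 applications of L'Hôpital's rule the quotient is (-64*e^(-4*s))/(6); substituting s = 0 gives -32/3.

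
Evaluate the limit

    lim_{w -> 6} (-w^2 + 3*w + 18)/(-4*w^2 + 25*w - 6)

9/23

Since w = 6 makes numerator and denominator zero, (w - 6) divides both.
Cancelling it gives (-w - 3)/(1 - 4*w); now plug in w = 6 to get 9/23.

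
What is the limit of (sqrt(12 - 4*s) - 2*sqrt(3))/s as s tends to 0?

-√(3)/3

Substitution gives 0/0. Multiply numerator and denominator by the conjugate √(12 - 4s) + √12.
The numerator becomes (12 - 4s) − 12 = -4s, so the expression simplifies to -4/(√(12 - 4s) + √12).
Letting s → 0 gives -4/(2√12) = -√(3)/3.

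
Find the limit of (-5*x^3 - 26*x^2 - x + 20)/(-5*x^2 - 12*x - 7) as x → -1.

-18

Direct substitution gives 0/0, so factor. Both numerator and denominator have (x + 1) as a factor.
After cancelling, the expression reduces to (-5*x^2 - 21*x + 20)/(-5*x - 7).
Substituting x = -1 gives -18.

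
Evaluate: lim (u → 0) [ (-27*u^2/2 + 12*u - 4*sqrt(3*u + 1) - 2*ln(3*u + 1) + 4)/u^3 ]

-99/4

Substitution gives 0/0 (the numerator vanishes to order 3).
Expand each term to order u^3: the coefficient of u^3 in -2·ln(1 + 3u) is -18 and in -4·√(1 + 3u) is -27/4.
Lower-order terms cancel with the polynomial part, so the numerator is (-99/4)·u^3 + o(u^3), and the limit is (-99/4)/(1) = -99/4.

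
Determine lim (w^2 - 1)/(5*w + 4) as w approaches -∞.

-∞

The numerator has higher degree (2 > 1); the quotient behaves like (1/(5))·w^1 for large |w|.
As w → −∞ this diverges to -∞.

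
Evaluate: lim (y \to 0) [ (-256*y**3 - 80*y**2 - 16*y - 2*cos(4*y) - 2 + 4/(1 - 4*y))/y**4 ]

3008/3

Substitution gives 0/0; apply L'Hôpital's rule 4 times.
After differentiating numerator and denominator 4 times the quotient is (-512*cos(4*y) - 24576/(4*y - 1)^5)/(24); at y = 0 this is 3008/3.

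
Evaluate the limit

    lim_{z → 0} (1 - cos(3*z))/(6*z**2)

Substitution gives 0/0.
Use (1 − cos u)/u² → 1/2 with u = 3z: the limit is 3²/(2·6) = 3/4.

3/4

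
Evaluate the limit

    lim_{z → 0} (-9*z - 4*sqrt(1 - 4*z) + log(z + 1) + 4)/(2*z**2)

Substitution gives 0/0; apply L'Hôpital's rule 2 times.
After differentiating numerator and denominator 2 times the quotient is (-1/(z + 1)^2 + 16/(1 - 4*z)^(3/2))/(4); at z = 0 this is 15/4.

15/4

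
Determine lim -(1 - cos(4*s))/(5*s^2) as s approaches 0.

-8/5

Substitution gives 0/0.
Use (1 − cos u)/u² → 1/2 with u = 4s: the limit is 4²/(2·(-5)) = -8/5.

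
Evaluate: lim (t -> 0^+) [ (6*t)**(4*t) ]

Base → 0⁺ and exponent → 0⁺: a 0^0 form.
Take logs: 4t·ln(6t). This is 0·(−∞); rewriting as ln(6t)/(1/(4t)) and applying L'Hôpital gives 0.
Hence the limit is e^0 = 1.

1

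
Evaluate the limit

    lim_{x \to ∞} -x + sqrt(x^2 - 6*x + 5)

This has the form ∞ − ∞. Multiply and divide by the conjugate √(x^2 - 6*x + 5) + x.
That gives (-6x + 5) / (√(x^2 - 6*x + 5) + x).
Divide numerator and denominator by x: the limit is -6/(2·1) = -3.

-3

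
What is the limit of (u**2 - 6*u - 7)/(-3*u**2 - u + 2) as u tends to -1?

-8/5

At u = -1 both the top and bottom vanish — a removable singularity. Factoring out (u + 1) from each leaves (u - 7)/(2 - 3*u), which at u = -1 equals -8/5.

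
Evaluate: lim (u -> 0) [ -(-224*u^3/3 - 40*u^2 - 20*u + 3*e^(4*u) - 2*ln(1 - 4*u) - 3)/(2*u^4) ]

-80

Substitution gives 0/0; apply L'Hôpital's rule 4 times.
After differentiating numerator and denominator 4 times the quotient is (768*e^(4*u) + 3072/(4*u - 1)^4)/(-48); at u = 0 this is -80.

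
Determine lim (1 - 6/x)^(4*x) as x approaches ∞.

The base → 1 and the exponent → ∞: a 1^∞ form.
Take logarithms: (4x)·ln(1 - 6/x). Since ln(1+u) ~ u for small u, this behaves like (4x)·(-6/x) → -24.
So the limit is e^(-24).

e^(-24)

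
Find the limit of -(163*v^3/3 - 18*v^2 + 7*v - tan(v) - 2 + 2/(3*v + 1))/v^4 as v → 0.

Substitution gives 0/0; apply L'Hôpital's rule 4 times.
After differentiating numerator and denominator 4 times the quotient is (8*tan(v)/cos(v)^2 - 24*tan(v)/cos(v)^4 + 3888/(3*v + 1)^5)/(-24); at v = 0 this is -162.

-162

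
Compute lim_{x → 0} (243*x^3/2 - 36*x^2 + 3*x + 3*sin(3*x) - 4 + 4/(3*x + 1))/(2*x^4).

Substitution gives 0/0 (the numerator vanishes to order 4).
Expand each term to order x^4: the coefficient of x^4 in 3·sin(3x) is 0 and in 4·1/(1 + 3x) is 324.
Lower-order terms cancel with the polynomial part, so the numerator is (324)·x^4 + o(x^4), and the limit is (324)/(2) = 162.

162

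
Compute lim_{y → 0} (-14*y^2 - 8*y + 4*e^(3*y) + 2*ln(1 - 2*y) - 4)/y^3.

38/3

Substitution gives 0/0; apply L'Hôpital's rule 3 times.
After differentiating numerator and denominator 3 times the quotient is (108*e^(3*y) + 32/(2*y - 1)^3)/(6); at y = 0 this is 38/3.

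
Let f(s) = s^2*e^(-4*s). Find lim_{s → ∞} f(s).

0

Write as s^2/e^{4s}, an ∞/∞ form.
Exponential growth dominates any polynomial, so repeated L'Hôpital (or the standard result) gives 0.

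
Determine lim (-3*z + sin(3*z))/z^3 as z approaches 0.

-9/2

Direct substitution gives 0/0.
Apply L'Hôpital: lim (3*cos(3*z) - 3)/(3*z^2), still 0/0.
Apply L'Hôpital: lim (-9*sin(3*z))/(6*z), still 0/0.
After 3 applications of L'Hôpital's rule the quotient is (-27*cos(3*z))/(6); substituting z = 0 gives -9/2.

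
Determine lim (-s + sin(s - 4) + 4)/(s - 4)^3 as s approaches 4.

Direct substitution gives 0/0.
Apply L'Hôpital: lim (cos(s - 4) - 1)/(3*(s - 4)^2), still 0/0.
Apply L'Hôpital: lim (-sin(s - 4))/(6*s - 24), still 0/0.
After 3 applications of L'Hôpital's rule the quotient is (-cos(s - 4))/(6); substituting s = 4 gives -1/6.

-1/6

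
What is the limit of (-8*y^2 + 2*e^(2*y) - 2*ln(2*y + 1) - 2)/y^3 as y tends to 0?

-8/3

Substitution gives 0/0; apply L'Hôpital's rule 3 times.
After differentiating numerator and denominator 3 times the quotient is (16*e^(2*y) - 32/(2*y + 1)^3)/(6); at y = 0 this is -8/3.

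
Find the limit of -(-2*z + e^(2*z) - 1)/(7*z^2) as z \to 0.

Direct substitution gives 0/0.
Apply L'Hôpital: lim (2*e^(2*z) - 2)/(-14*z), still 0/0.
After 2 applications of L'Hôpital's rule the quotient is (4*e^(2*z))/(-14); substituting z = 0 gives -2/7.

-2/7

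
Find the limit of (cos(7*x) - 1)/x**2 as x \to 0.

Direct substitution gives 0/0.
Apply L'Hôpital: lim (-7*sin(7*x))/(2*x), still 0/0.
After 2 applications of L'Hôpital's rule the quotient is (-49*cos(7*x))/(2); substituting x = 0 gives -49/2.

-49/2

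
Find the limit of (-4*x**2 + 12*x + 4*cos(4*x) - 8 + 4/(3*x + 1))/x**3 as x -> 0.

Substitution gives 0/0 (the numerator vanishes to order 3).
Expand each term to order x^3: the coefficient of x^3 in 4·cos(4x) is 0 and in 4·1/(1 + 3x) is -108.
Lower-order terms cancel with the polynomial part, so the numerator is (-108)·x^3 + o(x^3), and the limit is (-108)/(1) = -108.

-108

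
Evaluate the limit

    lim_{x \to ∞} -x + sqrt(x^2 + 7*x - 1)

An ∞ − ∞ form. Rationalising with the conjugate, the difference becomes (7x - 1) / (√(x^2 + 7*x - 1) + x).
For large x the denominator behaves like 2·x, so the quotient tends to 7/2 = 7/2.

7/2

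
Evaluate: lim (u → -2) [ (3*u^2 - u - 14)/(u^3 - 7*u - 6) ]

Direct substitution gives 0/0, so factor. Both numerator and denominator have (u + 2) as a factor.
After cancelling, the expression reduces to (3*u - 7)/(u^2 - 2*u - 3).
Substituting u = -2 gives -13/5.

-13/5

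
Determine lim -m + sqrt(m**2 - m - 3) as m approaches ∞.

This has the form ∞ − ∞. Multiply and divide by the conjugate √(m^2 - m - 3) + m.
That gives (-m - 3) / (√(m^2 - m - 3) + m).
Divide numerator and denominator by m: the limit is -1/(2·1) = -1/2.

-1/2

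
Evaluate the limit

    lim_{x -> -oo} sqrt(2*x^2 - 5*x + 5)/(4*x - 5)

-√(2)/4

For large |x|, √(2*x^2 - 5*x + 5) ≈ √2·|x| and the denominator ≈ 4x.
Since x → −∞, |x| = −x, giving −√2/(4) = -√(2)/4.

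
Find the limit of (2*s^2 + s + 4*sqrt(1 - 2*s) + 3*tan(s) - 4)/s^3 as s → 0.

Substitution gives 0/0 (the numerator vanishes to order 3).
Expand each term to order s^3: the coefficient of s^3 in 4·√(1 - 2s) is -2 and in 3·tan(s) is 1.
Lower-order terms cancel with the polynomial part, so the numerator is (-1)·s^3 + o(s^3), and the limit is (-1)/(1) = -1.

-1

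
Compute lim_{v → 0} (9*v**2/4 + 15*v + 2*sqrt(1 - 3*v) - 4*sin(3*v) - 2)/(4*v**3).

Substitution gives 0/0 (the numerator vanishes to order 3).
Expand each term to order v^3: the coefficient of v^3 in -4·sin(3v) is 18 and in 2·√(1 - 3v) is -27/8.
Lower-order terms cancel with the polynomial part, so the numerator is (117/8)·v^3 + o(v^3), and the limit is (117/8)/(4) = 117/32.

117/32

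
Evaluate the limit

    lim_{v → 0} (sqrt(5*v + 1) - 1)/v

A 0/0 form; rationalise with √(1 + 5v) + √1. This collapses the numerator to 5v, leaving 5/(√(1 + 5v) + √1) → 5/(2√1) = 5/2.

5/2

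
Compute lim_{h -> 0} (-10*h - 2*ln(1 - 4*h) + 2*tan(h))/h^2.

Substitution gives 0/0 (the numerator vanishes to order 2).
Expand each term to order h^2: the coefficient of h^2 in -2·ln(1 - 4h) is 16 and in 2·tan(h) is 0.
Lower-order terms cancel with the polynomial part, so the numerator is (16)·h^2 + o(h^2), and the limit is (16)/(1) = 16.

16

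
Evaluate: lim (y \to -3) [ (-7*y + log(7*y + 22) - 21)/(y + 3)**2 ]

Direct substitution gives 0/0.
Apply L'Hôpital: lim (-7 + 7/(7*y + 22))/(2*y + 6), still 0/0.
After 2 applications of L'Hôpital's rule the quotient is (-49/(7*y + 22)^2)/(2); substituting y = -3 gives -49/2.

-49/2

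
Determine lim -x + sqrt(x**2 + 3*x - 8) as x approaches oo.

An ∞ − ∞ form. Rationalising with the conjugate, the difference becomes (3x - 8) / (√(x^2 + 3*x - 8) + x).
For large x the denominator behaves like 2·x, so the quotient tends to 3/2 = 3/2.

3/2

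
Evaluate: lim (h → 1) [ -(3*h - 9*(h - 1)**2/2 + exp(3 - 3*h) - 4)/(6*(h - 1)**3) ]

Direct substitution gives 0/0.
Apply L'Hôpital: lim (-9*h - 3*e^(3 - 3*h) + 12)/(-18*(h - 1)^2), still 0/0.
Apply L'Hôpital: lim (9*e^(3 - 3*h) - 9)/(36 - 36*h), still 0/0.
After 3 applications of L'Hôpital's rule the quotient is (-27*e^(3 - 3*h))/(-36); substituting h = 1 gives 3/4.

3/4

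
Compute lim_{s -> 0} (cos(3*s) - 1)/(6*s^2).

Direct substitution gives 0/0.
Apply L'Hôpital: lim (-3*sin(3*s))/(12*s), still 0/0.
After 2 applications of L'Hôpital's rule the quotient is (-9*cos(3*s))/(12); substituting s = 0 gives -3/4.

-3/4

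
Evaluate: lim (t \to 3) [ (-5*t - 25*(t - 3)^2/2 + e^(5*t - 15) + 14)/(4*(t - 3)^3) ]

125/24

Direct substitution gives 0/0.
Apply L'Hôpital: lim (-25*t + 5*e^(5*t - 15) + 70)/(12*(t - 3)^2), still 0/0.
Apply L'Hôpital: lim (25*e^(5*t - 15) - 25)/(24*t - 72), still 0/0.
After 3 applications of L'Hôpital's rule the quotient is (125*e^(5*t - 15))/(24); substituting t = 3 gives 125/24.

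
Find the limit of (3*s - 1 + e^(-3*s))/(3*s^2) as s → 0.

Direct substitution gives 0/0.
Apply L'Hôpital: lim (3 - 3*e^(-3*s))/(6*s), still 0/0.
After 2 applications of L'Hôpital's rule the quotient is (9*e^(-3*s))/(6); substituting s = 0 gives 3/2.

3/2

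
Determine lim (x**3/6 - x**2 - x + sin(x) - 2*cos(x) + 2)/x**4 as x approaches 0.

Substitution gives 0/0; apply L'Hôpital's rule 4 times.
After differentiating numerator and denominator 4 times the quotient is (sin(x) - 2*cos(x))/(24); at x = 0 this is -1/12.

-1/12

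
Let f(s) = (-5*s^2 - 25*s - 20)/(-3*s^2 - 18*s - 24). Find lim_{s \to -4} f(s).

5/2

At s = -4 both the top and bottom vanish — a removable singularity. Factoring out (s + 4) from each leaves (-5*s - 5)/(-3*s - 6), which at s = -4 equals 5/2.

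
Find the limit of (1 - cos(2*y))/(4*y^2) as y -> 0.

Substitution gives 0/0.
Use (1 − cos u)/u² → 1/2 with u = 2y: the limit is 2²/(2·4) = 1/2.

1/2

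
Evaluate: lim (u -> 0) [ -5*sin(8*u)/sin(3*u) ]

Substitution gives 0/0.
Divide numerator and denominator by u: sin(8u)/u → 8 and sin(3u)/u → 3, so the limit is -5·8/3 = -40/3.

-40/3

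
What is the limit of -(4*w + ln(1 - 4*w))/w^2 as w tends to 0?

8

Direct substitution gives 0/0.
Apply L'Hôpital: lim (4 - 4/(1 - 4*w))/(-2*w), still 0/0.
After 2 applications of L'Hôpital's rule the quotient is (-16/(1 - 4*w)^2)/(-2); substituting w = 0 gives 8.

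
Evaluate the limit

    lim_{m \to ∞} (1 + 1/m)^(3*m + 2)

e^(3)

Write it as [(1 + 1/m)^m]^(3) · (1 + 1/m)^(2). The bracketed term tends to e^(1) and the second factor to 1, so the limit is e^(3).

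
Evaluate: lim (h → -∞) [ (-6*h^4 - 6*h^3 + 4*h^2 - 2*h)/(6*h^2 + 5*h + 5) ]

The numerator has higher degree (4 > 2); the quotient behaves like (-6/(6))·h^2 for large |h|.
As h → −∞ this diverges to -∞.

-∞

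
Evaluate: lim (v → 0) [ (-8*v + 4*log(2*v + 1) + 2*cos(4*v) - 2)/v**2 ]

-24

Substitution gives 0/0 (the numerator vanishes to order 2).
Expand each term to order v^2: the coefficient of v^2 in 4·ln(1 + 2v) is -8 and in 2·cos(4v) is -16.
Lower-order terms cancel with the polynomial part, so the numerator is (-24)·v^2 + o(v^2), and the limit is (-24)/(1) = -24.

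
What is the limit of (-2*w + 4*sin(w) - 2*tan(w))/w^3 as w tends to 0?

Substitution gives 0/0 (the numerator vanishes to order 3).
Expand each term to order w^3: the coefficient of w^3 in 4·sin(w) is -2/3 and in -2·tan(w) is -2/3.
Lower-order terms cancel with the polynomial part, so the numerator is (-4/3)·w^3 + o(w^3), and the limit is (-4/3)/(1) = -4/3.

-4/3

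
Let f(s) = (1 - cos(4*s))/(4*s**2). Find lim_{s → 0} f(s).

2

Substitution gives 0/0.
Use (1 − cos u)/u² → 1/2 with u = 4s: the limit is 4²/(2·4) = 2.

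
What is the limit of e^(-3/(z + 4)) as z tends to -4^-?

As z → -4⁻, -3/(z + 4) → +∞, so e^(-3/(z + 4)) → ∞.

∞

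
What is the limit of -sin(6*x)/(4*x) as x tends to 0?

-3/2

Substitution gives 0/0.
Write it as (6/(-4))·sin(6x)/(6x); since sin(u)/u → 1, the limit is -3/2.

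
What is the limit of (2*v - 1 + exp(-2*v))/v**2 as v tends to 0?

Direct substitution gives 0/0.
Apply L'Hôpital: lim (2 - 2*e^(-2*v))/(2*v), still 0/0.
After 2 applications of L'Hôpital's rule the quotient is (4*e^(-2*v))/(2); substituting v = 0 gives 2.

2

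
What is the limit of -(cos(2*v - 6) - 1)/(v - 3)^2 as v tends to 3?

2

Direct substitution gives 0/0.
Apply L'Hôpital: lim (-2*sin(2*v - 6))/(6 - 2*v), still 0/0.
After 2 applications of L'Hôpital's rule the quotient is (-4*cos(2*v - 6))/(-2); substituting v = 3 gives 2.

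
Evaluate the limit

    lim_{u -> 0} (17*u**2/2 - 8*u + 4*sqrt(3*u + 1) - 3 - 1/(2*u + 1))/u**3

Substitution gives 0/0; apply L'Hôpital's rule 3 times.
After differentiating numerator and denominator 3 times the quotient is (81/(2*(3*u + 1)^(5/2)) + 48/(2*u + 1)^4)/(6); at u = 0 this is 59/4.

59/4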